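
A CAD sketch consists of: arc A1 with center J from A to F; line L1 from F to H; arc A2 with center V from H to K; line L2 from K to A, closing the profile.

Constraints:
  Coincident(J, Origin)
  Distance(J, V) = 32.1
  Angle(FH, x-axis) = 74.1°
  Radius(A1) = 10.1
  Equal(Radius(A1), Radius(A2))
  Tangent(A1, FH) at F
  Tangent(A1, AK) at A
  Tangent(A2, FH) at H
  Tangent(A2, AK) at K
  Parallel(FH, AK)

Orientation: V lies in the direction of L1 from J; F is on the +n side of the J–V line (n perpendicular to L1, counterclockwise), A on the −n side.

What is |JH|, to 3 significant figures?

33.7

Tangency of A1 to both parallel lines with radius 10.1 puts F and A at J ± 10.1·n: F = (-9.71, 2.77), A = (9.71, -2.77). Equal radii place H and K the same way about V: H = V + 10.1·n = (-0.919, 33.6), K = V − 10.1·n = (18.5, 28.1). Then |JH| = |H − J| = 33.7.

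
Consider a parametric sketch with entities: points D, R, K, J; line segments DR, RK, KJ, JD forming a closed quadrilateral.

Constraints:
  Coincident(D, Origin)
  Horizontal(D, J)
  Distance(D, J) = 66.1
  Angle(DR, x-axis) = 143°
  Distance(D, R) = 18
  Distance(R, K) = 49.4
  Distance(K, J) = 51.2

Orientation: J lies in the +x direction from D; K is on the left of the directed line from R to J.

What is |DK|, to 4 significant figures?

45.26

Checks: |RK| = 49.40 ✓; |KJ| = 51.20 ✓.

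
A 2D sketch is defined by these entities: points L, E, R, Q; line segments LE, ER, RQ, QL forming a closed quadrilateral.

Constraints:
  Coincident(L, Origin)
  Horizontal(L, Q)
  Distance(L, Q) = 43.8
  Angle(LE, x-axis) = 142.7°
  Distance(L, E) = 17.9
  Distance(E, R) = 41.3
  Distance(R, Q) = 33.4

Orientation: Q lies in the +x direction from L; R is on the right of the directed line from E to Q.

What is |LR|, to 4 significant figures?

23.61

Checks: |ER| = 41.30 ✓; |RQ| = 33.40 ✓.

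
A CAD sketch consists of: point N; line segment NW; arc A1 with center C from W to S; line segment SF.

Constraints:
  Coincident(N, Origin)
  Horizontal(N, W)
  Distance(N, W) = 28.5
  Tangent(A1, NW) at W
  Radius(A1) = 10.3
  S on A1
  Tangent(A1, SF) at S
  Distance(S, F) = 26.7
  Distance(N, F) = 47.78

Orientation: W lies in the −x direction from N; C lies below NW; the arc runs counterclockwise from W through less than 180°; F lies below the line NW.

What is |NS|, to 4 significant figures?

40.60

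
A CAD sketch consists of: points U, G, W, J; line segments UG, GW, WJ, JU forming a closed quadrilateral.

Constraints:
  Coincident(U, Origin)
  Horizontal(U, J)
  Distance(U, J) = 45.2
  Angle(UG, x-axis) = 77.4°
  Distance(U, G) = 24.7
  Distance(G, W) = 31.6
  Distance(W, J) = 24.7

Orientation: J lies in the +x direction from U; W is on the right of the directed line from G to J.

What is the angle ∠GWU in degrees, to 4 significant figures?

51.31°

U is at the origin; UJ is horizontal with |UJ| = 45.2 and J in +x, so J = (45.2, 0). UG runs at 77.4° with |UG| = 24.7, so G = (5.388, 24.11). W is determined by |GW| = 31.6 and |WJ| = 24.7 together: it lies at the intersection of circle(G, 31.6) and circle(J, 24.7). With |GJ| = 46.54, the foot of the radical line on GJ is 27.44 from G and the perpendicular offset is √(31.6² − 27.44²) = 15.67. Taking the right-of-GJ solution: W = (20.75, -3.509).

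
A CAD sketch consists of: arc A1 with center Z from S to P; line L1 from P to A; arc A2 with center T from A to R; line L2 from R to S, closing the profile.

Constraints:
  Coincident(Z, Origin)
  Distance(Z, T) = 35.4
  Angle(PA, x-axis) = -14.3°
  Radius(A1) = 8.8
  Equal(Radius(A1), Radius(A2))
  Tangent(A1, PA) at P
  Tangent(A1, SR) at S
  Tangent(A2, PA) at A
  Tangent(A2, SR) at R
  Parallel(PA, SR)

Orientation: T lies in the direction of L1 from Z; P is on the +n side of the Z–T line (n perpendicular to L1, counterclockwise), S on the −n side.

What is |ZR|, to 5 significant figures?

36.477

The slot axis is L1's direction at -14.3°, so u = (cos -14.3°, sin -14.3°) = (0.96902, -0.24700) and n = (−sin -14.3°, cos -14.3°) = (0.24700, 0.96902). Z is at the origin and T lies 35.4 along u from Z, so T = 35.4·u = (34.303, -8.7438). Tangency of A1 to both parallel lines with radius 8.8 puts P and S at Z ± 8.8·n: P = (2.1736, 8.5273), S = (-2.1736, -8.5273). Equal radii place A and R the same way about T: A = T + 8.8·n = (36.477, -0.21643), R = T − 8.8·n = (32.130, -17.271). Then |ZR| = |R − Z| = 36.477.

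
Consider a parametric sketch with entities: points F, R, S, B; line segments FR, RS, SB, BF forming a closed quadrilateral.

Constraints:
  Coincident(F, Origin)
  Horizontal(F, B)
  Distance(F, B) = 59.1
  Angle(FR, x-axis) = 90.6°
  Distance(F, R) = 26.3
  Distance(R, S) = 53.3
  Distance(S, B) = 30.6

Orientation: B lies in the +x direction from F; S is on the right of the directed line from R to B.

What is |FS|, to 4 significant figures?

36.24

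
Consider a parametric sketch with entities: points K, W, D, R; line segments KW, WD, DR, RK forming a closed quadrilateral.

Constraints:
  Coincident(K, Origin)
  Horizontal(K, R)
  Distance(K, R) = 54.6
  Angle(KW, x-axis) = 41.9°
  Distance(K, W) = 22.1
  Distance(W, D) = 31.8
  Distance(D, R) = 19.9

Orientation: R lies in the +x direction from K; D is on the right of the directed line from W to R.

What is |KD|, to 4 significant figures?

38.26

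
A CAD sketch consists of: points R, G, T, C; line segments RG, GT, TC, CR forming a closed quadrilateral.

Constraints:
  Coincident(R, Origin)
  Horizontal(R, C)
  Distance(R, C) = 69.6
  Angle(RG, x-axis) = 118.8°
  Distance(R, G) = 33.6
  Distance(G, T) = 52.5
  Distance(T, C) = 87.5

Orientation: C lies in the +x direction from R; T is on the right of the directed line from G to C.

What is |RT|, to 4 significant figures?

27.39

R is at the origin; R and C share the same y with |RC| = 69.6 and C in +x, so C = (69.6, 0). RG runs at 118.8° with |RG| = 33.6, so G = (-16.19, 29.44). T is determined by |GT| = 52.5 and |TC| = 87.5 together: it lies at the intersection of circle(G, 52.5) and circle(C, 87.5). With |GC| = 90.70, the foot of the radical line on GC is 18.34 from G and the perpendicular offset is √(52.5² − 18.34²) = 49.19. Taking the right-of-GC solution: T = (-14.81, -23.04).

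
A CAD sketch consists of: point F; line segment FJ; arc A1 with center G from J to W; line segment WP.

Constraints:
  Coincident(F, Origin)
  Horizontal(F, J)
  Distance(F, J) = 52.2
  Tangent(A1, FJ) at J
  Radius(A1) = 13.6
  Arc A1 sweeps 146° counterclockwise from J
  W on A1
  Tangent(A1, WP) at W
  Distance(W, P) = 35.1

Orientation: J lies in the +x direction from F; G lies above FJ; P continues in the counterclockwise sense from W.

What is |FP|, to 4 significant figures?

54.07

F is at the origin; F and J share the same y with |FJ| = 52.2 and J on the +x side, so J = (52.20, 0.000). Tangency of A1 to FJ means the radius GJ is perpendicular to FJ, so G = J + (0, 13.6) = (52.20, 13.60). On A1, J sits at bearing -90° from G; a 146° counterclockwise sweep puts W at bearing 56°, so W = G + 13.6·(cos 56°, sin 56°) = (59.81, 24.87). A1 meets WP tangentially, so GW is at right angles to WP, so WP runs along (−sin 56°, cos 56°); with |WP| = 35.1, P = (30.71, 44.50). Then |FP| = |P − F| = 54.07.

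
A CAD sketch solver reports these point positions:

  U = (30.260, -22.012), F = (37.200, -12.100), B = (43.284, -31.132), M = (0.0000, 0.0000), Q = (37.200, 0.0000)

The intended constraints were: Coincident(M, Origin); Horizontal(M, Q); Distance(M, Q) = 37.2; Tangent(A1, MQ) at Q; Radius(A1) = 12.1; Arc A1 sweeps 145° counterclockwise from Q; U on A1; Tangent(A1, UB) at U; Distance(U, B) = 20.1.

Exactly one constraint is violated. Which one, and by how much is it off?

Distance(U, B) = 20.1 — off by 4.20.

M = (0.00, 0.00) ✓; M.y = 0.00, Q.y = 0.00 ✓; |MQ| = 37.20 ✓; ∠(FQ, QM) = 90.00° ✓; |FQ| = 12.10 ✓; bearing(F→U) − bearing(F→Q) = 145.0° ✓; |FU| = 12.10 ✓; ∠(FU, UB) = 90.00° ✓; |UB| = 15.90 ✗.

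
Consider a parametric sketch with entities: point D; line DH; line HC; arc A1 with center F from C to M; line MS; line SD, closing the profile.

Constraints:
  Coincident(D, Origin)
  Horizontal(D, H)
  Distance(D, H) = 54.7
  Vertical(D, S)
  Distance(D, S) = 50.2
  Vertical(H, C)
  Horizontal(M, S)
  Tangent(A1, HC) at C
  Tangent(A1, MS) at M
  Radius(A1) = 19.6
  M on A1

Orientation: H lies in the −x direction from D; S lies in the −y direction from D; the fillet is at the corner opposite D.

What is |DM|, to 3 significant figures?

61.3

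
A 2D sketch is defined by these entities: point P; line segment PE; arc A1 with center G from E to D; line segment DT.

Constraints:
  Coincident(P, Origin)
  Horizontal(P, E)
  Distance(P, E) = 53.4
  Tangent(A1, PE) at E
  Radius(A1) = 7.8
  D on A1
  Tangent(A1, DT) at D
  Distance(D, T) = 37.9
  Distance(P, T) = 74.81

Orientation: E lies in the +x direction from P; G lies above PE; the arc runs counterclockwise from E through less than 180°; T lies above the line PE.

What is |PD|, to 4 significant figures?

61.74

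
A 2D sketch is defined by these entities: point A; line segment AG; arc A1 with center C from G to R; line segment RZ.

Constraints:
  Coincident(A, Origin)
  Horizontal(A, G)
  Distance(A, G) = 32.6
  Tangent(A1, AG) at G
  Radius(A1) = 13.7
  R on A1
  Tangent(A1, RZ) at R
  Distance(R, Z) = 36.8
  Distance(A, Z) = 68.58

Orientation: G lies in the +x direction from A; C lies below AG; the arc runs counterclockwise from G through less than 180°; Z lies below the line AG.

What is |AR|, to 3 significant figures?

31.8

A is at the origin; A and G share the same y with |AG| = 32.6 and G on the +x side, so G = (32.6, 0.00). A1 meets AG tangentially, so CG is at right angles to AG, so C = G + (0, -13.7) = (32.6, -13.7). Since CR ⟂ RZ (tangency), |CZ| = √(13.7² + 36.8²) = 39.3 regardless of where R sits on A1. So Z lies on both circle(A, 68.58) and circle(C, 39.3); the below-AG intersection is Z = (46.5, -50.4). R is the foot of the tangent from Z: R = (22.3, -22.7).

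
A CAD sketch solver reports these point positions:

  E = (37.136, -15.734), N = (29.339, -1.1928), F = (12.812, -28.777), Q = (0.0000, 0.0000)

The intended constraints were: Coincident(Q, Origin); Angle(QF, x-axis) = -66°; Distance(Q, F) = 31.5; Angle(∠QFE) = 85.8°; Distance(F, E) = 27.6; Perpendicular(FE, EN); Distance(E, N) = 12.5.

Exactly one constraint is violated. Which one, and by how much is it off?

Distance(E, N) = 12.5 — off by 4.00.

Q = (0.00, 0.00) ✓; QF at -66.00° ✓; |QF| = 31.50 ✓; ∠QFE = 85.80° ✓; |FE| = 27.60 ✓; ∠(FE, EN) = 90.00° ✓; |EN| = 16.50 ✗.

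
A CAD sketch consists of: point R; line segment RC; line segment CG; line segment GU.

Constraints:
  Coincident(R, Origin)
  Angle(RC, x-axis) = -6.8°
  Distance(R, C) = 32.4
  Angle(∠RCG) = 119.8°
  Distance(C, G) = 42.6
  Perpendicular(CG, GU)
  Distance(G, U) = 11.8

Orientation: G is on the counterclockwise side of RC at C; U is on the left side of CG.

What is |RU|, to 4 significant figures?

60.93

R is at the origin; RC runs at -6.8° with length 32.4, so C = 32.4·(cos -6.8°, sin -6.8°) = (32.17, -3.836). ∠RCG = 119.8°, so CG runs at -6.8° + (180° − 119.8°) = 53.40° from the x-axis; with |CG| = 42.6, G = C + 42.6·(cos 53.40°, sin 53.40°) = (57.57, 30.36). CG is perpendicular to GU; with |GU| = 11.8 on the left of CG, U = G + 11.8·(-0.8028, 0.5962) = (48.10, 37.40). Then |RU| = |U − R| = 60.93.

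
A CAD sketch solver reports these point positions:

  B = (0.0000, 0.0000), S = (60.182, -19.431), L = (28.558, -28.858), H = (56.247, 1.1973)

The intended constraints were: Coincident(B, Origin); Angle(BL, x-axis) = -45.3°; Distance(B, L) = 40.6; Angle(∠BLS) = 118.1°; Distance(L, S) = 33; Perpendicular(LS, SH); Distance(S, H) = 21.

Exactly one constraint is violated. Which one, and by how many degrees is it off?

Perpendicular(LS, SH) — off by 5.80°.

B = (0.00, 0.00) ✓; BL at -45.30° ✓; |BL| = 40.60 ✓; ∠BLS = 118.1° ✓; |LS| = 33.00 ✓; ∠(LS, SH) = 84.20° ✗; |SH| = 21.00 ✓.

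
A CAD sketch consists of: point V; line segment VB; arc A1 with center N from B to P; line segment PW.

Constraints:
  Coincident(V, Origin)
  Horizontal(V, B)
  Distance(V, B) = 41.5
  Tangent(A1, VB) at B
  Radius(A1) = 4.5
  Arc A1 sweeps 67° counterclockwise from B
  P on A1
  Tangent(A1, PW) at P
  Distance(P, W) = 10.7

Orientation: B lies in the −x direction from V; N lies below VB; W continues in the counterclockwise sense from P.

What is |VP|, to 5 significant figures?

45.725

V is at the origin; V and B share the same y with |VB| = 41.5 and B on the −x side, so B = (-41.500, 0.0000). The tangent condition forces NB to be normal to VB, so N = B + (0, -4.5) = (-41.500, -4.5000). On A1, B sits at bearing 90° from N; a 67° counterclockwise sweep puts P at bearing 157°, so P = N + 4.5·(cos 157°, sin 157°) = (-45.642, -2.7417). Then |VP| = |P − V| = 45.725.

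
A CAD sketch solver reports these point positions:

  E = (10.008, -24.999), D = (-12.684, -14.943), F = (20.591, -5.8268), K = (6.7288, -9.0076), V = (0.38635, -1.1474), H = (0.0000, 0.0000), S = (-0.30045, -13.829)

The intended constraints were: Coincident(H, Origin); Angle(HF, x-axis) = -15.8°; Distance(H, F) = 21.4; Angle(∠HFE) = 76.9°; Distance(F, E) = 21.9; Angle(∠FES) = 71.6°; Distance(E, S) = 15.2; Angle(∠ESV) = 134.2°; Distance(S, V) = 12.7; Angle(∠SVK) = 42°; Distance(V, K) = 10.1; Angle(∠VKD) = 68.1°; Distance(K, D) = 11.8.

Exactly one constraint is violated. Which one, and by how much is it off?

Distance(K, D) = 11.8 — off by 8.50.

H = (0.00, 0.00) ✓; HF at -15.80° ✓; |HF| = 21.40 ✓; ∠HFE = 76.90° ✓; |FE| = 21.90 ✓; ∠FES = 71.60° ✓; |ES| = 15.20 ✓; ∠ESV = 134.2° ✓; |SV| = 12.70 ✓; ∠SVK = 42.00° ✓; |VK| = 10.10 ✓; ∠VKD = 68.10° ✓; |KD| = 20.30 ✗.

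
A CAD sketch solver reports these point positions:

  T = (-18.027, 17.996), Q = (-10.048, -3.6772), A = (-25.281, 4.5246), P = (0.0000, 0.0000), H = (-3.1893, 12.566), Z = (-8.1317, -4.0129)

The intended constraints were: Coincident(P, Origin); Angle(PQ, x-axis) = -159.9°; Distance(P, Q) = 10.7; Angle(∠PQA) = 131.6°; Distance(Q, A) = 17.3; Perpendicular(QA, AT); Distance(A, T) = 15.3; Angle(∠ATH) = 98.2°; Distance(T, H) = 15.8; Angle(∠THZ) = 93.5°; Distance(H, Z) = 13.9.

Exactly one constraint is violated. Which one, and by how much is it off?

Distance(H, Z) = 13.9 — off by 3.40.

P = (0.00, 0.00) ✓; PQ at -159.9° ✓; |PQ| = 10.70 ✓; ∠PQA = 131.6° ✓; |QA| = 17.30 ✓; ∠(QA, AT) = 90.00° ✓; |AT| = 15.30 ✓; ∠ATH = 98.20° ✓; |TH| = 15.80 ✓; ∠THZ = 93.50° ✓; |HZ| = 17.30 ✗.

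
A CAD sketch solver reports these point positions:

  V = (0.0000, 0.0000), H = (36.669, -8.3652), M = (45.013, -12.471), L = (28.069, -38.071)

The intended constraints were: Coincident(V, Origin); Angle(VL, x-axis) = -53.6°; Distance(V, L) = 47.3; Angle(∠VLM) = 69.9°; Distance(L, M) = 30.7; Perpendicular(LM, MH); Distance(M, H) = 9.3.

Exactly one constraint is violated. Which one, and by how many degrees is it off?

Perpendicular(LM, MH) — off by 7.30°.

V = (0.00, 0.00) ✓; VL at -53.60° ✓; |VL| = 47.30 ✓; ∠VLM = 69.90° ✓; |LM| = 30.70 ✓; ∠(LM, MH) = 97.30° ✗; |MH| = 9.299 ✓.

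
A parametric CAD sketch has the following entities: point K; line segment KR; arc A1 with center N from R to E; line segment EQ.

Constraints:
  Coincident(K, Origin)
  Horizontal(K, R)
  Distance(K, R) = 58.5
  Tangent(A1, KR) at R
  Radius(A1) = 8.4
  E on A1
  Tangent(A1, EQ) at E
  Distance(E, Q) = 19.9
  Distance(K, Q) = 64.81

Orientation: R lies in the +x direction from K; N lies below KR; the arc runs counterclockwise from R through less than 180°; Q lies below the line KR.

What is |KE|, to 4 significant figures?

51.86

K is at the origin; K and R share the same y with |KR| = 58.5 and R on the +x side, so R = (58.50, 0.000). A1 meets KR tangentially, so NR is at right angles to KR, so N = R + (0, -8.4) = (58.50, -8.400). Since NE ⟂ EQ (tangency), |NQ| = √(8.4² + 19.9²) = 21.60 regardless of where E sits on A1. So Q lies on both circle(K, 64.81) and circle(N, 21.60); the below-KR intersection is Q = (57.46, -29.98). E is the foot of the tangent from Q: E = (50.61, -11.29).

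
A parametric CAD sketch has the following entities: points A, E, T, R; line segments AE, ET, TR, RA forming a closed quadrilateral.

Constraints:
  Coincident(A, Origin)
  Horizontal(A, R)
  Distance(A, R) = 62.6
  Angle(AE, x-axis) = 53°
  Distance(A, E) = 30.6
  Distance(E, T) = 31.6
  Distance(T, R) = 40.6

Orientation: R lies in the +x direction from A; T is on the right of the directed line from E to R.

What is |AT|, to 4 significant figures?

23.61

A is at the origin; A and R share the same y with |AR| = 62.6 and R in +x, so R = (62.6, 0). AE runs at 53.0° with |AE| = 30.6, so E = (18.42, 24.44). T is determined by |ET| = 31.6 and |TR| = 40.6 together: it lies at the intersection of circle(E, 31.6) and circle(R, 40.6). With |ER| = 50.49, the foot of the radical line on ER is 18.81 from E and the perpendicular offset is √(31.6² − 18.81²) = 25.39. Taking the right-of-ER solution: T = (22.59, -6.885).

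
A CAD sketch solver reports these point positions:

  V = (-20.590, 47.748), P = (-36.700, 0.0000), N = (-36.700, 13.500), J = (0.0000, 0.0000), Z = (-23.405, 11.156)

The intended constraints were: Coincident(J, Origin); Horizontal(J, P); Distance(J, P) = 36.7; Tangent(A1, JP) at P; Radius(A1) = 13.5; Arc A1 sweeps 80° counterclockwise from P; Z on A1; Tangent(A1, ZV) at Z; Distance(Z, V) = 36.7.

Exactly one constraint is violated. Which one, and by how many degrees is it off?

Tangent(A1, ZV) at Z — off by 5.60°.

J = (0.00, 0.00) ✓; J.y = 0.00, P.y = 0.00 ✓; |JP| = 36.70 ✓; ∠(NP, PJ) = 90.00° ✓; |NP| = 13.50 ✓; bearing(N→Z) − bearing(N→P) = 80.00° ✓; |NZ| = 13.50 ✓; ∠(NZ, ZV) = 84.40° ✗; |ZV| = 36.70 ✓.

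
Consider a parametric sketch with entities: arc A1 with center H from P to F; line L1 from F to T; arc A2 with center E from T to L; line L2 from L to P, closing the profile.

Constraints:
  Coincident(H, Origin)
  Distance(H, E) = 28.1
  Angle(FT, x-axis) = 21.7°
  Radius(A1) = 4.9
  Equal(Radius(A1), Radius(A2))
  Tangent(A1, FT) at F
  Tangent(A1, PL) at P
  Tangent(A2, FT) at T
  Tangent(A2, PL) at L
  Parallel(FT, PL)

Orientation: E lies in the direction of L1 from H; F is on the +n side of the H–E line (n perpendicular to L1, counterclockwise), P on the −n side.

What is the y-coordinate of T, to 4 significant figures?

14.94

Tangency of A1 to both parallel lines with radius 4.9 puts F and P at H ± 4.9·n: F = (-1.812, 4.553), P = (1.812, -4.553). Equal radii place T and L the same way about E: T = E + 4.9·n = (24.30, 14.94), L = E − 4.9·n = (27.92, 5.837). So T.y = 14.94.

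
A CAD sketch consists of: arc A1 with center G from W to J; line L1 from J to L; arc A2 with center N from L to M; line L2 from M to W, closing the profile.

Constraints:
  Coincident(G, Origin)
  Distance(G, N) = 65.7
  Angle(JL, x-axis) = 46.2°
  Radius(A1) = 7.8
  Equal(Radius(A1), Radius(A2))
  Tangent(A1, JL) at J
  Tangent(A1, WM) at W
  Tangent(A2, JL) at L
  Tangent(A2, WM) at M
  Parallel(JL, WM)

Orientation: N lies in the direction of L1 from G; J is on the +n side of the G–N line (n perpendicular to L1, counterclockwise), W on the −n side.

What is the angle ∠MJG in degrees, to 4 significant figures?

76.64°

The slot axis is L1's direction at 46.2°, so u = (cos 46.2°, sin 46.2°) = (0.6921, 0.7218) and n = (−sin 46.2°, cos 46.2°) = (-0.7218, 0.6921). G is at the origin and N lies 65.7 along u from G, so N = 65.7·u = (45.47, 47.42). Tangency of A1 to both parallel lines with radius 7.8 puts J and W at G ± 7.8·n: J = (-5.630, 5.399), W = (5.630, -5.399). Equal radii place L and M the same way about N: L = N + 7.8·n = (39.84, 52.82), M = N − 7.8·n = (51.10, 42.02). Then cos ∠MJG = JM·JG / (|JM||JG|), giving 76.64°.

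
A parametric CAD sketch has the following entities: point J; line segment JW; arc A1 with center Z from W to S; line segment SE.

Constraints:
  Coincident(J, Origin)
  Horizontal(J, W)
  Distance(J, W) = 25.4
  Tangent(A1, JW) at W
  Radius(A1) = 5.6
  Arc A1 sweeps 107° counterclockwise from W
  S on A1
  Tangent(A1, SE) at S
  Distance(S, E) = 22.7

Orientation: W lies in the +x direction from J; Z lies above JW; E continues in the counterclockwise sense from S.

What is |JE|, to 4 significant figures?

37.68

On A1, W sits at bearing -90° from Z; a 107° counterclockwise sweep puts S at bearing 17°, so S = Z + 5.6·(cos 17°, sin 17°) = (30.76, 7.237). The tangent condition forces ZS to be normal to SE, so SE runs along (−sin 17°, cos 17°); with |SE| = 22.7, E = (24.12, 28.95). Then |JE| = |E − J| = 37.68.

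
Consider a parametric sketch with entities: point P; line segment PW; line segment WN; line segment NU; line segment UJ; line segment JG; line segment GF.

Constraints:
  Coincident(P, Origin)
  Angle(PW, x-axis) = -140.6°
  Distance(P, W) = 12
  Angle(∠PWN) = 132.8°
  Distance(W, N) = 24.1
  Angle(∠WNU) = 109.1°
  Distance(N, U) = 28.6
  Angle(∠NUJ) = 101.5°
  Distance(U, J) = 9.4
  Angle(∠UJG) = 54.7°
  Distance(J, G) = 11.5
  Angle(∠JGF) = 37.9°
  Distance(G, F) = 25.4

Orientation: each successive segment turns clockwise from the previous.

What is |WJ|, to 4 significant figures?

40.69

P is at the origin; PW runs at -140.6° with length 12.0, so W = (-9.273, -7.617). ∠PWN = 132.8° gives WN at 172.2° from the x-axis; with |WN| = 24.1, N = (-33.15, -4.346). ∠WNU = 109.1° gives NU at 101.3° from the x-axis; with |NU| = 28.6, U = (-38.75, 23.70). ∠NUJ = 101.5° gives UJ at 22.80° from the x-axis; with |UJ| = 9.4, J = (-30.09, 27.34). Then |WJ| = |J − W| = 40.69.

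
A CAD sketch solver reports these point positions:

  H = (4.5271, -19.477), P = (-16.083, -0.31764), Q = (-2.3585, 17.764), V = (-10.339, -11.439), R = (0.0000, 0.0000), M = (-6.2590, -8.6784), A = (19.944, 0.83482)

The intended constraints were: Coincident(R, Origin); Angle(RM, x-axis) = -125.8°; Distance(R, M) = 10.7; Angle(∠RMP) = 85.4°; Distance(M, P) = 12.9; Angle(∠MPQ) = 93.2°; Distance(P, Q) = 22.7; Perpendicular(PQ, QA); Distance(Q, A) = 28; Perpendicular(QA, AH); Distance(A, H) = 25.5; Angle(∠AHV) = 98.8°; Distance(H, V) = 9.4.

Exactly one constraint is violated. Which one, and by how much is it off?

Distance(H, V) = 9.4 — off by 7.50.

R = (0.00, 0.00) ✓; RM at -125.8° ✓; |RM| = 10.70 ✓; ∠RMP = 85.40° ✓; |MP| = 12.90 ✓; ∠MPQ = 93.20° ✓; |PQ| = 22.70 ✓; ∠(PQ, QA) = 90.00° ✓; |QA| = 28.00 ✓; ∠(QA, AH) = 90.00° ✓; |AH| = 25.50 ✓; ∠AHV = 98.80° ✓; |HV| = 16.90 ✗.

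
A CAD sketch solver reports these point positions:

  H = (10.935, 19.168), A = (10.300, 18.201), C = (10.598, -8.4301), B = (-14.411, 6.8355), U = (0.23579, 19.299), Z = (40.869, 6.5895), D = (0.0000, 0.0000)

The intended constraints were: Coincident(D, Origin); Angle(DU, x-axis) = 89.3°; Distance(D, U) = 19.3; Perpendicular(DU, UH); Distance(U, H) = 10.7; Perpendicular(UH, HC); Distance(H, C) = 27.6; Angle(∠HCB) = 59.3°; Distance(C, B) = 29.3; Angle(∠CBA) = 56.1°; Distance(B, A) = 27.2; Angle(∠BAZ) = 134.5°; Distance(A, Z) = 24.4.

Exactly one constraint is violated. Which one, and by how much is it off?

Distance(A, Z) = 24.4 — off by 8.30.

D = (0.00, 0.00) ✓; DU at 89.30° ✓; |DU| = 19.30 ✓; ∠(DU, UH) = 90.00° ✓; |UH| = 10.70 ✓; ∠(UH, HC) = 90.00° ✓; |HC| = 27.60 ✓; ∠HCB = 59.30° ✓; |CB| = 29.30 ✓; ∠CBA = 56.10° ✓; |BA| = 27.20 ✓; ∠BAZ = 134.5° ✓; |AZ| = 32.70 ✗.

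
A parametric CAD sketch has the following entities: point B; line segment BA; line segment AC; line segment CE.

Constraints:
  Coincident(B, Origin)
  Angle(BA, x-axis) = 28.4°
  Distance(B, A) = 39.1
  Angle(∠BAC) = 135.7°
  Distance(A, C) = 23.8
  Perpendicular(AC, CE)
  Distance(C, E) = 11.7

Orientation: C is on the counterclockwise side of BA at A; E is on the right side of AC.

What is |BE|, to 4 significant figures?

64.83

∠BAC = 135.7°, so AC runs at 28.4° + (180° − 135.7°) = 72.70° from the x-axis; with |AC| = 23.8, C = A + 23.8·(cos 72.70°, sin 72.70°) = (41.47, 41.32). AC ⟂ CE; with |CE| = 11.7 on the right of AC, E = C + 11.7·(0.9548, -0.2974) = (52.64, 37.84). Then |BE| = |E − B| = 64.83.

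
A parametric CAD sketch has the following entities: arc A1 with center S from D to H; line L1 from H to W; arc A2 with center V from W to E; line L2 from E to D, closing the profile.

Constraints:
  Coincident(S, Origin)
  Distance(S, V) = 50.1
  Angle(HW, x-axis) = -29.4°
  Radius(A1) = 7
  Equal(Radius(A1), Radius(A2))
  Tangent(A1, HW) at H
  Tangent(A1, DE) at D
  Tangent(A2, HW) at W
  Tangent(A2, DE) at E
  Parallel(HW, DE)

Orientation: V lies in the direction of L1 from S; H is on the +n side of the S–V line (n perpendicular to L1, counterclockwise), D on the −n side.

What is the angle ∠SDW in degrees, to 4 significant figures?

74.39°

Tangency of A1 to both parallel lines with radius 7.0 puts H and D at S ± 7.0·n: H = (3.436, 6.098), D = (-3.436, -6.098). Equal radii place W and E the same way about V: W = V + 7.0·n = (47.08, -18.50), E = V − 7.0·n = (40.21, -30.69). Then cos ∠SDW = DS·DW / (|DS||DW|), giving 74.39°.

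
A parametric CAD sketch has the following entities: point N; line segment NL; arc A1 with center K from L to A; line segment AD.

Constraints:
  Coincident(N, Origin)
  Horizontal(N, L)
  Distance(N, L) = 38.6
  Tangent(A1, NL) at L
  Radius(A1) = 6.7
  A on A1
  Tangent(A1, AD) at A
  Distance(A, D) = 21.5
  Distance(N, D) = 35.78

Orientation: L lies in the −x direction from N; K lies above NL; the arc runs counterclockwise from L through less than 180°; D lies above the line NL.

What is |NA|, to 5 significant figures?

32.561

N is at the origin; NL is horizontal with |NL| = 38.6 and L on the −x side, so L = (-38.600, 0.0000). Since A1 is tangent to NL there, KL ⟂ NL, so K = L + (0, 6.7) = (-38.600, 6.7000). Since KA ⟂ AD (tangency), |KD| = √(6.7² + 21.5²) = 22.520 regardless of where A sits on A1. So D lies on both circle(N, 35.78) and circle(K, 22.520); the above-NL intersection is D = (-25.547, 25.051). A is the foot of the tangent from D: A = (-32.232, 4.6168).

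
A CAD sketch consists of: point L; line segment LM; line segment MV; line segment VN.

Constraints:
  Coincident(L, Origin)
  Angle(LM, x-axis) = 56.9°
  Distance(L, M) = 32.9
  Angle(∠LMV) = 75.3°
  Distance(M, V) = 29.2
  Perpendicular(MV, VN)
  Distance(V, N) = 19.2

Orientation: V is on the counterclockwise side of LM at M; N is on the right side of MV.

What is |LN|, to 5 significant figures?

55.119

∠LMV = 75.3°, so MV runs at 56.9° + (180° − 75.3°) = 161.60° from the x-axis; with |MV| = 29.2, V = M + 29.2·(cos 161.60°, sin 161.60°) = (-9.7404, 36.778). MV is perpendicular to VN; with |VN| = 19.2 on the right of MV, N = V + 19.2·(0.31565, 0.94888) = (-3.6800, 54.996). Then |LN| = |N − L| = 55.119.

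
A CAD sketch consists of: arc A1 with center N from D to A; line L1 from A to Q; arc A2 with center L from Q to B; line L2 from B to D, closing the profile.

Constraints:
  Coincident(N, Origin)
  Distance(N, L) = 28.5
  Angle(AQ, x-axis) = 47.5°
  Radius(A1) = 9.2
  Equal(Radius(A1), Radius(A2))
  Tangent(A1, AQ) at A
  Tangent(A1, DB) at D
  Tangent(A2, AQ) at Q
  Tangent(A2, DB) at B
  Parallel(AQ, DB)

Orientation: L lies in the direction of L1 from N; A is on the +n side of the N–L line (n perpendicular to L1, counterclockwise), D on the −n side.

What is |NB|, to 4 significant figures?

29.95

Tangency of A1 to both parallel lines with radius 9.2 puts A and D at N ± 9.2·n: A = (-6.783, 6.215), D = (6.783, -6.215). Equal radii place Q and B the same way about L: Q = L + 9.2·n = (12.47, 27.23), B = L − 9.2·n = (26.04, 14.80). Then |NB| = |B − N| = 29.95.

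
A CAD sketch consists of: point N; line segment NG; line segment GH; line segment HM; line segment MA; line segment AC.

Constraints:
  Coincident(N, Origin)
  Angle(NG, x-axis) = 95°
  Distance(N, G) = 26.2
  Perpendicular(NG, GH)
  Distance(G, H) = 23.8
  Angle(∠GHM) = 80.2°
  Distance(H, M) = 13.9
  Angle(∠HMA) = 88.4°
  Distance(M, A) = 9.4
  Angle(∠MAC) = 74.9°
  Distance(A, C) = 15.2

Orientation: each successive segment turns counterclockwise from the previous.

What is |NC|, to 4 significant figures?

33.81

N is at the origin; NG runs at 95.0° with length 26.2, so G = (-2.283, 26.10). The perpendicularity gives GH at right angles to NG, so GH runs at -175.0°; with |GH| = 23.8, H = (-25.99, 24.03). ∠GHM = 80.2° gives HM at -75.20° from the x-axis; with |HM| = 13.9, M = (-22.44, 10.59). ∠HMA = 88.4° gives MA at 16.40° from the x-axis; with |MA| = 9.4, A = (-13.42, 13.24). ∠MAC = 74.9° gives AC at 121.5° from the x-axis; with |AC| = 15.2, C = (-21.37, 26.20). Then |NC| = |C − N| = 33.81.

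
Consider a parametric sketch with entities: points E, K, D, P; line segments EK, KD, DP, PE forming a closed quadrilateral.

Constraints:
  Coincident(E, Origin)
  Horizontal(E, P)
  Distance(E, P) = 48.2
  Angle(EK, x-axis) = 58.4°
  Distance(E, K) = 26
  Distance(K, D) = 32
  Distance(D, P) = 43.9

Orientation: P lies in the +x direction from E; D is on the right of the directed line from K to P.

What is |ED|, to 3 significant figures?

10.1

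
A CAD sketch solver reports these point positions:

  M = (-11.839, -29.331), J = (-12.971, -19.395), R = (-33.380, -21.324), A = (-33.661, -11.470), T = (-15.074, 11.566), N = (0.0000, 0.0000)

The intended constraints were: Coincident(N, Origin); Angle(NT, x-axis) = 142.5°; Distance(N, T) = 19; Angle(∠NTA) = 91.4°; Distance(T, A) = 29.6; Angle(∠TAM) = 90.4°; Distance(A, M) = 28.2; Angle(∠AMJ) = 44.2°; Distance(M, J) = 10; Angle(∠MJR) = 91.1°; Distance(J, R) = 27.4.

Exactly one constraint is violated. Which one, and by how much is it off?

Distance(J, R) = 27.4 — off by 6.90.

N = (0.00, 0.00) ✓; NT at 142.5° ✓; |NT| = 19.00 ✓; ∠NTA = 91.40° ✓; |TA| = 29.60 ✓; ∠TAM = 90.40° ✓; |AM| = 28.20 ✓; ∠AMJ = 44.20° ✓; |MJ| = 10.00 ✓; ∠MJR = 91.10° ✓; |JR| = 20.50 ✗.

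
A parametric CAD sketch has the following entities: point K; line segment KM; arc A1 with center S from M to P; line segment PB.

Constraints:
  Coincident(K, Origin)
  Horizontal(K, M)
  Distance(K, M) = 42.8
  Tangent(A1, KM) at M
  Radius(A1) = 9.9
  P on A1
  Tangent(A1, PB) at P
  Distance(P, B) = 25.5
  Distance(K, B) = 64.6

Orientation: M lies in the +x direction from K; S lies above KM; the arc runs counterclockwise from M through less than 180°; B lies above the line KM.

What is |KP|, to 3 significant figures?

53.5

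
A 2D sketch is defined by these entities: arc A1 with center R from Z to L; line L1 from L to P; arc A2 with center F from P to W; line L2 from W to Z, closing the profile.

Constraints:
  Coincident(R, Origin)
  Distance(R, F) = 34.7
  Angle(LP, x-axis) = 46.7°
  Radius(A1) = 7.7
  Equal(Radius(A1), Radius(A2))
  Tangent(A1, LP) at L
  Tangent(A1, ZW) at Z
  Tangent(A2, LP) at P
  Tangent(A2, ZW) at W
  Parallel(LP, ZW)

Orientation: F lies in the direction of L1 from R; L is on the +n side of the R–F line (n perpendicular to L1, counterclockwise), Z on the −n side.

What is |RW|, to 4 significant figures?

35.54

Tangency of A1 to both parallel lines with radius 7.7 puts L and Z at R ± 7.7·n: L = (-5.604, 5.281), Z = (5.604, -5.281). Equal radii place P and W the same way about F: P = F + 7.7·n = (18.19, 30.53), W = F − 7.7·n = (29.40, 19.97). Then |RW| = |W − R| = 35.54.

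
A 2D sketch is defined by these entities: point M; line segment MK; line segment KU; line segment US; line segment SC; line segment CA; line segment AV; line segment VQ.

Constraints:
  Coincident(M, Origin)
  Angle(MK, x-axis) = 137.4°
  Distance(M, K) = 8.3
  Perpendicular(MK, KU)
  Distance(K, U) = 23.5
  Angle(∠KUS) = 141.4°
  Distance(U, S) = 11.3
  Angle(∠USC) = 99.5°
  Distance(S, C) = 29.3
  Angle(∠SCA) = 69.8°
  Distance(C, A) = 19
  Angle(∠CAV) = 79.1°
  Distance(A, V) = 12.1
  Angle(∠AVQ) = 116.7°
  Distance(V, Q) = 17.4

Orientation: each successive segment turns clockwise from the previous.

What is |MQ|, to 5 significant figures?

33.553

M is at the origin; MK runs at 137.4° with length 8.3, so K = (-6.1096, 5.6181). MK is perpendicular to KU, so KU runs at 47.400°; with |KU| = 23.5, U = (9.7970, 22.916). ∠KUS = 141.4° gives US at 8.8000° from the x-axis; with |US| = 11.3, S = (20.964, 24.645). ∠USC = 99.5° gives SC at -71.700° from the x-axis; with |SC| = 29.3, C = (30.164, -3.1731). ∠SCA = 69.8° gives CA at 178.10° from the x-axis; with |CA| = 19.0, A = (11.174, -2.5431). ∠CAV = 79.1° gives AV at 77.200° from the x-axis; with |AV| = 12.1, V = (13.855, 9.2562). ∠AVQ = 116.7° gives VQ at 13.900° from the x-axis; with |VQ| = 17.4, Q = (30.746, 13.436). Then |MQ| = |Q − M| = 33.553.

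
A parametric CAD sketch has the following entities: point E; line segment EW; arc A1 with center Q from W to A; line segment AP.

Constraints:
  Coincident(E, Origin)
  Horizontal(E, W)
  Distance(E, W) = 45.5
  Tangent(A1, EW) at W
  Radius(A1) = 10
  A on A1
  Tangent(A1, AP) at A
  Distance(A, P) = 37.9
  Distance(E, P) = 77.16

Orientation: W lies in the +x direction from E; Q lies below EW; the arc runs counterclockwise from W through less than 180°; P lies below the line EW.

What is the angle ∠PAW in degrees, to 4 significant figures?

114.8°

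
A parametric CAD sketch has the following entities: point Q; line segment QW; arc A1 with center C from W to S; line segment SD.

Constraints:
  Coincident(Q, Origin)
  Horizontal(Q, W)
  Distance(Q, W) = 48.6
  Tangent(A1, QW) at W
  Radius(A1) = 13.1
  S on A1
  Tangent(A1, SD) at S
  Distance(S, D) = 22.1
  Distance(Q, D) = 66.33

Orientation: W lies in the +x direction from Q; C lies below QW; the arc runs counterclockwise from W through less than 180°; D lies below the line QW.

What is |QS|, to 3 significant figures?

44.9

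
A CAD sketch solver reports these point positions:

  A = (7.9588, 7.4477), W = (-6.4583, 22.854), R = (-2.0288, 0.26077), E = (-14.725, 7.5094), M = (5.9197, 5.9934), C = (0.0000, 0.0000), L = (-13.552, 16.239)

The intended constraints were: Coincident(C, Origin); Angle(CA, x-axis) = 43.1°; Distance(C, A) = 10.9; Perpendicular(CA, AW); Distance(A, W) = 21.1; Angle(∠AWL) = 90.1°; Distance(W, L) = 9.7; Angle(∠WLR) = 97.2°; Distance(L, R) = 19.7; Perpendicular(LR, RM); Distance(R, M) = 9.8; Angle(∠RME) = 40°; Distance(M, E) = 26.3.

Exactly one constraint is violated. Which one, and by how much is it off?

Distance(M, E) = 26.3 — off by 5.60.

C = (0.00, 0.00) ✓; CA at 43.10° ✓; |CA| = 10.90 ✓; ∠(CA, AW) = 90.00° ✓; |AW| = 21.10 ✓; ∠AWL = 90.10° ✓; |WL| = 9.699 ✓; ∠WLR = 97.20° ✓; |LR| = 19.70 ✓; ∠(LR, RM) = 90.00° ✓; |RM| = 9.800 ✓; ∠RME = 40.00° ✓; |ME| = 20.70 ✗.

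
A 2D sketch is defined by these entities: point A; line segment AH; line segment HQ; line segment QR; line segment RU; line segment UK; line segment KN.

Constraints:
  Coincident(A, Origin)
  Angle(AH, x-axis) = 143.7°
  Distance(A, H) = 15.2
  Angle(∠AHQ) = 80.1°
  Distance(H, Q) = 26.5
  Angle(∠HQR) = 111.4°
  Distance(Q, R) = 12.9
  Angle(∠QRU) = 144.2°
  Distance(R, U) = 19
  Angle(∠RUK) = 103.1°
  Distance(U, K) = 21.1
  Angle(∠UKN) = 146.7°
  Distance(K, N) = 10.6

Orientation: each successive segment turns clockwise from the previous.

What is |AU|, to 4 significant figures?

28.43

∠HQR = 111.4° gives QR at -24.80° from the x-axis; with |QR| = 12.9, R = (18.59, 21.93). ∠QRU = 144.2° gives RU at -60.60° from the x-axis; with |RU| = 19.0, U = (27.91, 5.376). Then |AU| = |U − A| = 28.43.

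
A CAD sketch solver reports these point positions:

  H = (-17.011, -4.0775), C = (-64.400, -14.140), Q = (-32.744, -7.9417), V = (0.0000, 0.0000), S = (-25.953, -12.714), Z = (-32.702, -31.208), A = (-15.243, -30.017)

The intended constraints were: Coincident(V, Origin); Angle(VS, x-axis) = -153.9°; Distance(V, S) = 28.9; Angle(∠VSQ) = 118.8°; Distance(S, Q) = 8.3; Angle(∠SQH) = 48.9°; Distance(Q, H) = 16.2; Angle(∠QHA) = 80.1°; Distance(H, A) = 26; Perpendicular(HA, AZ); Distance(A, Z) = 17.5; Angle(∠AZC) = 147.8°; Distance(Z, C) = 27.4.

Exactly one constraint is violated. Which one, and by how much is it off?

Distance(Z, C) = 27.4 — off by 8.60.

V = (0.00, 0.00) ✓; VS at -153.9° ✓; |VS| = 28.90 ✓; ∠VSQ = 118.8° ✓; |SQ| = 8.300 ✓; ∠SQH = 48.90° ✓; |QH| = 16.20 ✓; ∠QHA = 80.10° ✓; |HA| = 26.00 ✓; ∠(HA, AZ) = 90.00° ✓; |AZ| = 17.50 ✓; ∠AZC = 147.8° ✓; |ZC| = 36.00 ✗.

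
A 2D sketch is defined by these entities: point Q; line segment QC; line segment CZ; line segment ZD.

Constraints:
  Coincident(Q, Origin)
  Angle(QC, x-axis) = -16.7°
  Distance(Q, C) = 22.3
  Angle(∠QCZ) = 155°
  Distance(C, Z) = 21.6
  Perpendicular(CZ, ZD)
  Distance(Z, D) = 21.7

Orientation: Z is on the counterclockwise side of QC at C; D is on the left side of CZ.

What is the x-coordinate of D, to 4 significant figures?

39.60

∠QCZ = 155.0°, so CZ runs at -16.7° + (180° − 155.0°) = 8.300° from the x-axis; with |CZ| = 21.6, Z = C + 21.6·(cos 8.300°, sin 8.300°) = (42.73, -3.290). The perpendicularity gives ZD at right angles to CZ; with |ZD| = 21.7 on the left of CZ, D = Z + 21.7·(-0.1444, 0.9895) = (39.60, 18.18). So D.x = 39.60.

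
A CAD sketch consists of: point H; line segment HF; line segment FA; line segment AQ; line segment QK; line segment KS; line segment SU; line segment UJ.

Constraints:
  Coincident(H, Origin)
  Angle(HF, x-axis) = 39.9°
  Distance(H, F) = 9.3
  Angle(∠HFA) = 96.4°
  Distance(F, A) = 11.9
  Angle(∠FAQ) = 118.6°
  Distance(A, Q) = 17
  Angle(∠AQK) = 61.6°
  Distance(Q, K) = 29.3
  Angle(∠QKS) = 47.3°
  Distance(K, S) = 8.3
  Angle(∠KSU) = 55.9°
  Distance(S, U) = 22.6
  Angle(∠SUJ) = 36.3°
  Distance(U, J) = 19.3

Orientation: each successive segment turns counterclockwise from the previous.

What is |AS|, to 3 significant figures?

17.9

H is at the origin; HF runs at 39.9° with length 9.3, so F = (7.13, 5.97). ∠HFA = 96.4° gives FA at 124° from the x-axis; with |FA| = 11.9, A = (0.567, 15.9). ∠FAQ = 118.6° gives AQ at -175° from the x-axis; with |AQ| = 17.0, Q = (-16.4, 14.4). ∠AQK = 61.6° gives QK at -56.7° from the x-axis; with |QK| = 29.3, K = (-0.285, -10.1). ∠QKS = 47.3° gives KS at 76.0° from the x-axis; with |KS| = 8.3, S = (1.72, -2.00). Then |AS| = |S − A| = 17.9.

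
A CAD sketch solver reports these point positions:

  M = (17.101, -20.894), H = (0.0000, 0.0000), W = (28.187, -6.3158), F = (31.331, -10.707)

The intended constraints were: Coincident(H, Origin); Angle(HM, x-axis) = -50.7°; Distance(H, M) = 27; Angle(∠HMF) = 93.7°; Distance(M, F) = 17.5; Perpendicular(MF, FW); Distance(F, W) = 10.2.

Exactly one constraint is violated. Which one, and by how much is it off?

Distance(F, W) = 10.2 — off by 4.80.

H = (0.00, 0.00) ✓; HM at -50.70° ✓; |HM| = 27.00 ✓; ∠HMF = 93.70° ✓; |MF| = 17.50 ✓; ∠(MF, FW) = 90.00° ✓; |FW| = 5.401 ✗.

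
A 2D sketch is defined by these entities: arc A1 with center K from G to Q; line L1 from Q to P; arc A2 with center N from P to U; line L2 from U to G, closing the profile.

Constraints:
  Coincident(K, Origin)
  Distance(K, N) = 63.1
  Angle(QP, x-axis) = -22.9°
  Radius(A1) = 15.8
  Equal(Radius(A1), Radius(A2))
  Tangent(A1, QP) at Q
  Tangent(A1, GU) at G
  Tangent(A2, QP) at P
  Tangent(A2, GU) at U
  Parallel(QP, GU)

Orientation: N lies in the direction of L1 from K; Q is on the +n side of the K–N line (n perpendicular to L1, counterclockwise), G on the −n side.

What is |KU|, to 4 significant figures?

65.05

The slot axis is L1's direction at -22.9°, so u = (cos -22.9°, sin -22.9°) = (0.9212, -0.3891) and n = (−sin -22.9°, cos -22.9°) = (0.3891, 0.9212). K is at the origin and N lies 63.1 along u from K, so N = 63.1·u = (58.13, -24.55). Tangency of A1 to both parallel lines with radius 15.8 puts Q and G at K ± 15.8·n: Q = (6.148, 14.55), G = (-6.148, -14.55). Equal radii place P and U the same way about N: P = N + 15.8·n = (64.27, -9.999), U = N − 15.8·n = (51.98, -39.11). Then |KU| = |U − K| = 65.05.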